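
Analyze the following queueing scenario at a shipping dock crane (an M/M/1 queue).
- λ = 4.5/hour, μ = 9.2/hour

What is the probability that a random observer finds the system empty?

ρ = λ/μ = 4.5/9.2 = 0.4891
P(0) = 1 - ρ = 1 - 0.4891 = 0.5109
The server is idle 51.09% of the time.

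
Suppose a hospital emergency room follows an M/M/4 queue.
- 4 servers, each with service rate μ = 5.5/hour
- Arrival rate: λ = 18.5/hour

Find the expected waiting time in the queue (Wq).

Traffic intensity: ρ = λ/(cμ) = 18.5/(4×5.5) = 0.8409
Since ρ = 0.8409 < 1, system is stable.
Offered load a = λ/μ = cρ = 18.5/5.5 = 3.3636
P₀ = [ Σₙ₌₀^3 aⁿ/n! + a^4/(4!(1-ρ)) ]⁻¹
Σ = a^0/0! + a^1/1! + a^2/2! + a^3/3! = 1.00000 + 3.36364 + 5.65702 + 6.34272 = 16.3634
a^4/(4!(1-ρ)) = 128.0077/(24 × 0.159091) = 33.5258
P₀ = 1/(16.3634 + 33.5258) = 0.02004
Lq = P₀·a^4·ρ / (4!(1-ρ)²) = 0.0200444 × 128.0077 × 0.840909 / (24 × 0.0253099) = 3.5520
Wq = Lq/λ = 3.5520/18.5 = 0.1920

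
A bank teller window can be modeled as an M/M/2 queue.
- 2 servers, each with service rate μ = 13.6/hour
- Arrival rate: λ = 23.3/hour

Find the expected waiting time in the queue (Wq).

Traffic intensity: ρ = λ/(cμ) = 23.3/(2×13.6) = 0.8566
Since ρ = 0.8566 < 1, system is stable.
Offered load a = λ/μ = cρ = 23.3/13.6 = 1.7132
P₀ = [ Σₙ₌₀^1 aⁿ/n! + a^2/(2!(1-ρ)) ]⁻¹
Σ = a^0/0! + a^1/1! = 1.0000 + 1.7132 = 2.7132
a^2/(2!(1-ρ)) = 2.93518/(2 × 0.143382) = 10.2355
P₀ = 1/(2.7132 + 10.2355) = 0.07723
Lq = P₀·a^2·ρ / (2!(1-ρ)²) = 0.0772277 × 2.93518 × 0.856618 / (2 × 0.0205585) = 4.7225
Wq = Lq/λ = 4.7225/23.3 = 0.2027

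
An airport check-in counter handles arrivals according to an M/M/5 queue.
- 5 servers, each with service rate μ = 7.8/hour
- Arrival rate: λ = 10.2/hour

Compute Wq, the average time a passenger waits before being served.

Traffic intensity: ρ = λ/(cμ) = 10.2/(5×7.8) = 0.2615
Since ρ = 0.2615 < 1, system is stable.
Offered load a = λ/μ = cρ = 10.2/7.8 = 1.3077
P₀ = [ Σₙ₌₀^4 aⁿ/n! + a^5/(5!(1-ρ)) ]⁻¹
Σ = a^0/0! + a^1/1! + a^2/2! + a^3/3! + a^4/4! = 1.0000 + 1.3077 + 0.85503 + 0.37271 + 0.12185 = 3.6573
a^5/(5!(1-ρ)) = 3.8241/(120 × 0.7385) = 0.04315
P₀ = 1/(3.6573 + 0.04315) = 0.2702
Lq = P₀·a^5·ρ / (5!(1-ρ)²) = 0.27024 × 3.8241 × 0.26154 / (120 × 0.54533) = 0.004130
Wq = Lq/λ = 0.004130/10.2 = 0.0004049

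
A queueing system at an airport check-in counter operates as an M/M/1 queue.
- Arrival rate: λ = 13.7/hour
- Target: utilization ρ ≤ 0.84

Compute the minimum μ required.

ρ = λ/μ, so μ = λ/ρ
μ ≥ 13.7/0.84 = 16.3095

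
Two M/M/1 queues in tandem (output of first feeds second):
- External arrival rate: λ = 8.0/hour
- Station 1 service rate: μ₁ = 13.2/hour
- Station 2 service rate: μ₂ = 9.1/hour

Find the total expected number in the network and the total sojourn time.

By Jackson's theorem, each station behaves as independent M/M/1.
Station 1: ρ₁ = 8.0/13.2 = 0.6061, L₁ = ρ₁/(1-ρ₁) = λ/(μ₁-λ) = 8.0/5.20 = 1.5385
Station 2: ρ₂ = 8.0/9.1 = 0.8791, L₂ = ρ₂/(1-ρ₂) = λ/(μ₂-λ) = 8.0/1.10 = 7.2727
Total: L = L₁ + L₂ = 1.5385 + 7.2727 = 8.8112
W = L/λ = 8.8112/8.0 = 1.1014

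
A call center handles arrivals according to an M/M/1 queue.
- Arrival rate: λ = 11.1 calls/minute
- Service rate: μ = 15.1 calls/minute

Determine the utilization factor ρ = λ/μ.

Server utilization: ρ = λ/μ
ρ = 11.1/15.1 = 0.7351
The server is busy 73.51% of the time.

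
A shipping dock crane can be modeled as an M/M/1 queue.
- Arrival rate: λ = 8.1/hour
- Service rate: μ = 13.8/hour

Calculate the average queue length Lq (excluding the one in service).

ρ = λ/μ = 8.1/13.8 = 0.5870
For M/M/1: Lq = λ²/(μ(μ-λ))
Lq = 65.61/(13.8 × 5.70)
Lq = 0.8341 containers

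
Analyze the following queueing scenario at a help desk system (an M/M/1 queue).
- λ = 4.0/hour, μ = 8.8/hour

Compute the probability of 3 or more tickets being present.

ρ = λ/μ = 4.0/8.8 = 0.454545
P(N ≥ n) = ρⁿ
P(N ≥ 3) = 0.454545^3
P(N ≥ 3) = 0.09391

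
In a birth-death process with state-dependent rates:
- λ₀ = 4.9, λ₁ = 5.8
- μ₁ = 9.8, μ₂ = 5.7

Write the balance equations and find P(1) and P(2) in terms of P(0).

Balance equations:
State 0: λ₀P₀ = μ₁P₁ → P₁ = (λ₀/μ₁)P₀ = (4.9/9.8)P₀ = 0.5000P₀
State 1: P₂ = (λ₀λ₁)/(μ₁μ₂)P₀ = (4.9×5.8)/(9.8×5.7)P₀ = 0.5088P₀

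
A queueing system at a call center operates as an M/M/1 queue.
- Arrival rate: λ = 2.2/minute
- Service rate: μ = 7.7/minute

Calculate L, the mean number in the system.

ρ = λ/μ = 2.2/7.7 = 0.2857
For M/M/1: L = λ/(μ-λ)
L = 2.2/(7.7-2.2) = 2.2/5.50
L = 0.4000 calls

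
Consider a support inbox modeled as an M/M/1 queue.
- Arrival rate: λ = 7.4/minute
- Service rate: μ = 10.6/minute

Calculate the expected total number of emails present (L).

ρ = λ/μ = 7.4/10.6 = 0.6981
For M/M/1: L = λ/(μ-λ)
L = 7.4/(10.6-7.4) = 7.4/3.20
L = 2.3125 emails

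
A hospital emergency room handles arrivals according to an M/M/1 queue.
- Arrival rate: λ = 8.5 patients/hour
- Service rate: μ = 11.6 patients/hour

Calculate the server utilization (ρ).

Server utilization: ρ = λ/μ
ρ = 8.5/11.6 = 0.7328
The server is busy 73.28% of the time.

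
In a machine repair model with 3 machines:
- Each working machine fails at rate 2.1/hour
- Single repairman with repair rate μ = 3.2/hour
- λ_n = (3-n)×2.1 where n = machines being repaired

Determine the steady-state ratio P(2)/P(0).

P(2)/P(0) = ∏_{i=0}^{2-1} λ_i/μ_{i+1}
= (3-0)×2.1/3.2 × (3-1)×2.1/3.2
= 2.5840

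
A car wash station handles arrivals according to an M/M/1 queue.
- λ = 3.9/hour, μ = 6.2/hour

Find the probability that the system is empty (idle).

ρ = λ/μ = 3.9/6.2 = 0.6290
P(0) = 1 - ρ = 1 - 0.6290 = 0.3710
The server is idle 37.10% of the time.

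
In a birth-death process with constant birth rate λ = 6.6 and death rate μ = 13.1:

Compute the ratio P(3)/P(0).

For constant rates: P(n)/P(0) = (λ/μ)^n
P(3)/P(0) = (6.6/13.1)^3 = 0.5038^3 = 0.1279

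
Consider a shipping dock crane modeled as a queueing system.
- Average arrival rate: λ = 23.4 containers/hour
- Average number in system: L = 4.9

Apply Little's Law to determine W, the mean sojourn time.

Little's Law: L = λW, so W = L/λ
W = 4.9/23.4 = 0.2094 hours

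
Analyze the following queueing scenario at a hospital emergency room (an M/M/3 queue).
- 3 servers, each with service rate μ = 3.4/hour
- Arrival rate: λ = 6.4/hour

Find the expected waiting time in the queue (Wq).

Traffic intensity: ρ = λ/(cμ) = 6.4/(3×3.4) = 0.6275
Since ρ = 0.6275 < 1, system is stable.
Offered load a = λ/μ = cρ = 6.4/3.4 = 1.8824
P₀ = [ Σₙ₌₀^2 aⁿ/n! + a^3/(3!(1-ρ)) ]⁻¹
Σ = a^0/0! + a^1/1! + a^2/2! = 1.0000 + 1.8824 + 1.7716 = 4.6540
a^3/(3!(1-ρ)) = 6.6697/(6 × 0.37255) = 2.9838
P₀ = 1/(4.6540 + 2.9838) = 0.1309
Lq = P₀·a^3·ρ / (3!(1-ρ)²) = 0.13093 × 6.6697 × 0.62745 / (6 × 0.13879) = 0.6580
Wq = Lq/λ = 0.6580/6.4 = 0.1028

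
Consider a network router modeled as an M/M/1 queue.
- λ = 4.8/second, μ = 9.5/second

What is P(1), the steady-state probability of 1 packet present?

ρ = λ/μ = 4.8/9.5 = 0.5053
P(n) = (1-ρ)ρⁿ
P(1) = (1-0.5053) × 0.5053^1
P(1) = 0.4947 × 0.5053
P(1) = 0.2500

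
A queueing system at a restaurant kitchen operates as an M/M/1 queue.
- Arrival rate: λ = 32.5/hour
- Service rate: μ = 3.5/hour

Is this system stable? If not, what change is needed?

Stability requires ρ = λ/(cμ) < 1
ρ = 32.5/(1 × 3.5) = 32.5/3.50 = 9.2857
Since 9.2857 ≥ 1, the system is UNSTABLE.
Queue grows without bound. Need μ > λ = 32.5.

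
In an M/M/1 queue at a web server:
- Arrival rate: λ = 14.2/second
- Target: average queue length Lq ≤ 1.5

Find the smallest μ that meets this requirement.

For M/M/1: Lq = λ²/(μ(μ-λ))
Need Lq ≤ 1.5, i.e. μ(μ-λ) ≥ λ²/1.5
μ² - 14.2μ - 201.64/1.5 ≥ 0  →  μ² - 14.2μ - 134.42667 ≥ 0
Quadratic formula (positive root): μ = [λ + √(λ² + 4×134.42667)]/2
Discriminant: 201.64 + 4×134.42667 = 739.3467, √739.3467 = 27.1909
μ ≥ (14.2 + 27.1909)/2 = 20.6955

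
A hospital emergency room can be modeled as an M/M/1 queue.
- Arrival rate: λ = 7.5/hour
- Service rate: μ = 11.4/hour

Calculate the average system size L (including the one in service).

ρ = λ/μ = 7.5/11.4 = 0.6579
For M/M/1: L = λ/(μ-λ)
L = 7.5/(11.4-7.5) = 7.5/3.90
L = 1.9231 patients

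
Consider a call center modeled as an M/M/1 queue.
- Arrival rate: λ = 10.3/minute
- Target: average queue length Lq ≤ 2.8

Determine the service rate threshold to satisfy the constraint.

For M/M/1: Lq = λ²/(μ(μ-λ))
Need Lq ≤ 2.8, i.e. μ(μ-λ) ≥ λ²/2.8
μ² - 10.3μ - 106.09/2.8 ≥ 0  →  μ² - 10.3μ - 37.889286 ≥ 0
Quadratic formula (positive root): μ = [λ + √(λ² + 4×37.889286)]/2
Discriminant: 106.09 + 4×37.889286 = 257.6471, √257.6471 = 16.0514
μ ≥ (10.3 + 16.0514)/2 = 13.1757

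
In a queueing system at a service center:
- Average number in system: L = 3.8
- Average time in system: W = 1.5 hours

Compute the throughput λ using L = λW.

Little's Law: L = λW, so λ = L/W
λ = 3.8/1.5 = 2.5333 customers/hour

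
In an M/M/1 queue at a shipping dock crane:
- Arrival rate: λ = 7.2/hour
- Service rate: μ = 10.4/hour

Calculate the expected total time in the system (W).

First, compute utilization: ρ = λ/μ = 7.2/10.4 = 0.6923
For M/M/1: W = 1/(μ-λ)
W = 1/(10.4-7.2) = 1/3.20
W = 0.3125 hours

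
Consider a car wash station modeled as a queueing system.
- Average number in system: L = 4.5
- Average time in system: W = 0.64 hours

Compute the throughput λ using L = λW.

Little's Law: L = λW, so λ = L/W
λ = 4.5/0.64 = 7.0312 cars/hour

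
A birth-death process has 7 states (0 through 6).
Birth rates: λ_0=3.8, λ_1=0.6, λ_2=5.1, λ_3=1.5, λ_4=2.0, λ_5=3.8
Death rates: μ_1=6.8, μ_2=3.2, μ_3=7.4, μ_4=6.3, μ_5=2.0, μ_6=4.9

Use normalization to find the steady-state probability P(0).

Ratios P(n)/P(0) = (λ₀···λₙ₋₁)/(μ₁···μₙ):
P(1)/P(0) = (3.8)/(6.8) = 0.5588
P(2)/P(0) = (3.8×0.6)/(6.8×3.2) = 0.1048
P(3)/P(0) = (3.8×0.6×5.1)/(6.8×3.2×7.4) = 0.07221
P(4)/P(0) = (3.8×0.6×5.1×1.5)/(6.8×3.2×7.4×6.3) = 0.01719
P(5)/P(0) = (3.8×0.6×5.1×1.5×2.0)/(6.8×3.2×7.4×6.3×2.0) = 0.01719
P(6)/P(0) = (3.8×0.6×5.1×1.5×2.0×3.8)/(6.8×3.2×7.4×6.3×2.0×4.9) = 0.01333

Normalization: ∑ P(n) = 1
P(0) × (1.0000 + 0.5588 + 0.1048 + 0.07221 + 0.01719 + 0.01719 + 0.01333) = 1
P(0) × 1.7835 = 1
P(0) = 1/1.7835 = 0.5607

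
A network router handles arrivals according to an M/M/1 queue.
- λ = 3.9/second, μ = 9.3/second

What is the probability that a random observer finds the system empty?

ρ = λ/μ = 3.9/9.3 = 0.4194
P(0) = 1 - ρ = 1 - 0.4194 = 0.5806
The server is idle 58.06% of the time.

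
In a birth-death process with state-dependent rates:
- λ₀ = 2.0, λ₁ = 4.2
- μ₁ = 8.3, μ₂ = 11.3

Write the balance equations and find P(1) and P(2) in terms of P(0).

Balance equations:
State 0: λ₀P₀ = μ₁P₁ → P₁ = (λ₀/μ₁)P₀ = (2.0/8.3)P₀ = 0.2410P₀
State 1: P₂ = (λ₀λ₁)/(μ₁μ₂)P₀ = (2.0×4.2)/(8.3×11.3)P₀ = 0.08956P₀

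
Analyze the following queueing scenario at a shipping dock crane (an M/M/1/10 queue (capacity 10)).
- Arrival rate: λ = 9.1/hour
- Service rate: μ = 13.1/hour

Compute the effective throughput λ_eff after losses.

ρ = λ/μ = 9.1/13.1 = 0.69466
P₀ = (1-ρ)/(1-ρ^(K+1)) = (1-0.69466)/(1-0.69466^11) = 0.3053/0.9818 = 0.3110
P_K = P₀×ρ^K = 0.31099 × 0.69466^10 = 0.31099 × 0.026165 = 0.008137
λ_eff = λ(1-P_K) = 9.1 × (1 - 0.008137) = 9.1 × 0.991863 = 9.0260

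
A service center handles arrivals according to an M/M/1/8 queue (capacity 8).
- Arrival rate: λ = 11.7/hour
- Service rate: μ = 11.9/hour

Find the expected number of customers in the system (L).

ρ = λ/μ = 11.7/11.9 = 0.98319
P₀ = (1-ρ)/(1-ρ^(K+1)) = (1-0.98319)/(1-0.98319^9) = 0.01681/0.1415 = 0.1188
P_K = P₀×ρ^K = 0.1188 × 0.98319^8 = 0.1188 × 0.8732 = 0.1037
L = ρ[1 - (K+1)ρ^K + Kρ^(K+1)] / [(1-ρ)(1-ρ^(K+1))]
L = 0.98319 × (1 - 9×0.87317164 + 8×0.85849362) / ((1 - 0.98319) × (1 - 0.85849362)) = 3.8870 customers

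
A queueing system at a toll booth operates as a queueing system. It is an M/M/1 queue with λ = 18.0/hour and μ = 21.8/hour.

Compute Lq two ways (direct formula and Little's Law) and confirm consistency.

Method 1 (direct): Lq = λ²/(μ(μ-λ)) = 324.00/(21.8 × 3.80) = 3.9112

Method 2 (Little's Law):
W = 1/(μ-λ) = 1/3.80 = 0.26316
Wq = W - 1/μ = 0.26316 - 0.045872 = 0.21729
Lq = λWq = 18.0 × 0.21729 = 3.9112 ✔ (matches Method 1)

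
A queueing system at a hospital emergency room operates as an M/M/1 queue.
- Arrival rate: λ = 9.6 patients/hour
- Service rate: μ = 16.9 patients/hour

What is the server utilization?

Server utilization: ρ = λ/μ
ρ = 9.6/16.9 = 0.5680
The server is busy 56.80% of the time.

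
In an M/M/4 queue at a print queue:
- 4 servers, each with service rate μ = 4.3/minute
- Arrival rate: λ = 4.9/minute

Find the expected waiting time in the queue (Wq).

Traffic intensity: ρ = λ/(cμ) = 4.9/(4×4.3) = 0.2849
Since ρ = 0.2849 < 1, system is stable.
Offered load a = λ/μ = cρ = 4.9/4.3 = 1.1395
P₀ = [ Σₙ₌₀^3 aⁿ/n! + a^4/(4!(1-ρ)) ]⁻¹
Σ = a^0/0! + a^1/1! + a^2/2! + a^3/3! = 1.0000 + 1.1395 + 0.6493 + 0.2466 = 3.0354
a^4/(4!(1-ρ)) = 1.6862/(24 × 0.7151) = 0.09825
P₀ = 1/(3.0354 + 0.09825) = 0.3191
Lq = P₀·a^4·ρ / (4!(1-ρ)²) = 0.3191 × 1.6862 × 0.2849 / (24 × 0.5114) = 0.01249
Wq = Lq/λ = 0.01249/4.9 = 0.002549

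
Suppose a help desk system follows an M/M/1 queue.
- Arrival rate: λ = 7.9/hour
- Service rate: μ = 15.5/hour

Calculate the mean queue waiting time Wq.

First, compute utilization: ρ = λ/μ = 7.9/15.5 = 0.5097
For M/M/1: Wq = λ/(μ(μ-λ))
Wq = 7.9/(15.5 × (15.5-7.9))
Wq = 7.9/(15.5 × 7.60)
Wq = 0.06706 hours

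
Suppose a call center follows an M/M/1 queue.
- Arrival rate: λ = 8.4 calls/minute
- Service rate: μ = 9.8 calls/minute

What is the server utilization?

Server utilization: ρ = λ/μ
ρ = 8.4/9.8 = 0.8571
The server is busy 85.71% of the time.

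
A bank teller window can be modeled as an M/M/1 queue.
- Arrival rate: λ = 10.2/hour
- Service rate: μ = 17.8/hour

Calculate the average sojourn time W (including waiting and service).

First, compute utilization: ρ = λ/μ = 10.2/17.8 = 0.5730
For M/M/1: W = 1/(μ-λ)
W = 1/(17.8-10.2) = 1/7.60
W = 0.1316 hours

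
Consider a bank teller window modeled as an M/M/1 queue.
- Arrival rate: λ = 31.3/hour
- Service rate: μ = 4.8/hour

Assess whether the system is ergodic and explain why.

Stability requires ρ = λ/(cμ) < 1
ρ = 31.3/(1 × 4.8) = 31.3/4.80 = 6.5208
Since 6.5208 ≥ 1, the system is UNSTABLE.
Queue grows without bound. Need μ > λ = 31.3.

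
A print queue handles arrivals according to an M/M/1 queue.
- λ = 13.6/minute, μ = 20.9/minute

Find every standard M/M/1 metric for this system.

Step 1: ρ = λ/μ = 13.6/20.9 = 0.6507
Step 2: L = λ/(μ-λ) = 13.6/7.30 = 1.8630
Step 3: Lq = λ²/(μ(μ-λ)) = 184.96/(20.9×7.30) = 1.2123
Step 4: W = 1/(μ-λ) = 1/7.30 = 0.136986
Step 5: Wq = λ/(μ(μ-λ)) = 13.6/(20.9×7.30) = 0.08914
Step 6: P(0) = 1-ρ = 0.3493
Verify: L = λW = 13.6×0.136986 = 1.8630 ✔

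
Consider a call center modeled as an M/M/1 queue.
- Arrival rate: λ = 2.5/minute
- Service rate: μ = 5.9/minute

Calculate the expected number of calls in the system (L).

ρ = λ/μ = 2.5/5.9 = 0.4237
For M/M/1: L = λ/(μ-λ)
L = 2.5/(5.9-2.5) = 2.5/3.40
L = 0.7353 calls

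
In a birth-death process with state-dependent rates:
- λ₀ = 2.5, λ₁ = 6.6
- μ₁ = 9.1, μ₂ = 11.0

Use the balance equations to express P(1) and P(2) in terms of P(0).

Balance equations:
State 0: λ₀P₀ = μ₁P₁ → P₁ = (λ₀/μ₁)P₀ = (2.5/9.1)P₀ = 0.2747P₀
State 1: P₂ = (λ₀λ₁)/(μ₁μ₂)P₀ = (2.5×6.6)/(9.1×11.0)P₀ = 0.1648P₀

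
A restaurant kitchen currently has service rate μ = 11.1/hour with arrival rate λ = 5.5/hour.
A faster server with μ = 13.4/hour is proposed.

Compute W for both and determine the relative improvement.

System 1: ρ₁ = 5.5/11.1 = 0.4955, W₁ = 1/(11.1-5.5) = 0.17857
System 2: ρ₂ = 5.5/13.4 = 0.4104, W₂ = 1/(13.4-5.5) = 0.12658
Improvement: (W₁-W₂)/W₁ = (0.17857-0.12658)/0.17857 = 29.11%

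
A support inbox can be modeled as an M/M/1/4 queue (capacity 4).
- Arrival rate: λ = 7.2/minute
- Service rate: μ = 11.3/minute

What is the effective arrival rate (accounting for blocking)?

ρ = λ/μ = 7.2/11.3 = 0.63717
P₀ = (1-ρ)/(1-ρ^(K+1)) = (1-0.63717)/(1-0.63717^5) = 0.3628/0.8950 = 0.4054
P_K = P₀×ρ^K = 0.40541 × 0.63717^4 = 0.40541 × 0.16482 = 0.06682
λ_eff = λ(1-P_K) = 7.2 × (1 - 0.06682) = 7.2 × 0.93318 = 6.7189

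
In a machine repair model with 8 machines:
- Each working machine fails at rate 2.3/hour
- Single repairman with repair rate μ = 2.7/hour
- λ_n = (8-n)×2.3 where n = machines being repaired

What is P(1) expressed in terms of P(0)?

P(1)/P(0) = ∏_{i=0}^{1-1} λ_i/μ_{i+1}
= (8-0)×2.3/2.7
= 6.8148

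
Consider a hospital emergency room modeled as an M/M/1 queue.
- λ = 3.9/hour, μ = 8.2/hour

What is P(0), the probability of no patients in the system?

ρ = λ/μ = 3.9/8.2 = 0.4756
P(0) = 1 - ρ = 1 - 0.4756 = 0.5244
The server is idle 52.44% of the time.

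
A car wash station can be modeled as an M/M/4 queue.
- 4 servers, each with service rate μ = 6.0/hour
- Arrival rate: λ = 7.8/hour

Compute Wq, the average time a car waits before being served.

Traffic intensity: ρ = λ/(cμ) = 7.8/(4×6.0) = 0.3250
Since ρ = 0.3250 < 1, system is stable.
Offered load a = λ/μ = cρ = 7.8/6.0 = 1.3000
P₀ = [ Σₙ₌₀^3 aⁿ/n! + a^4/(4!(1-ρ)) ]⁻¹
Σ = a^0/0! + a^1/1! + a^2/2! + a^3/3! = 1.0000 + 1.3000 + 0.8450 + 0.3662 = 3.5112
a^4/(4!(1-ρ)) = 2.8561/(24 × 0.6750) = 0.1763
P₀ = 1/(3.5112 + 0.1763) = 0.2712
Lq = P₀·a^4·ρ / (4!(1-ρ)²) = 0.2712 × 2.8561 × 0.3250 / (24 × 0.4556) = 0.02302
Wq = Lq/λ = 0.02302/7.8 = 0.002951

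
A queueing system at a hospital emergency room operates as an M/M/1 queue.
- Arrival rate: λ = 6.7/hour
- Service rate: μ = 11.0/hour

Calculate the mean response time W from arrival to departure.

First, compute utilization: ρ = λ/μ = 6.7/11.0 = 0.6091
For M/M/1: W = 1/(μ-λ)
W = 1/(11.0-6.7) = 1/4.30
W = 0.2326 hours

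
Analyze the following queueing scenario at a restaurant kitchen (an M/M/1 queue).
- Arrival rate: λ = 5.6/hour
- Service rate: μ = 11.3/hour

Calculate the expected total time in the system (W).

First, compute utilization: ρ = λ/μ = 5.6/11.3 = 0.4956
For M/M/1: W = 1/(μ-λ)
W = 1/(11.3-5.6) = 1/5.70
W = 0.1754 hours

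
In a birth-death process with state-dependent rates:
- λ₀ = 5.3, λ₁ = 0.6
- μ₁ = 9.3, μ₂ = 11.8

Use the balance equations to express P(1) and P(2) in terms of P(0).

Balance equations:
State 0: λ₀P₀ = μ₁P₁ → P₁ = (λ₀/μ₁)P₀ = (5.3/9.3)P₀ = 0.5699P₀
State 1: P₂ = (λ₀λ₁)/(μ₁μ₂)P₀ = (5.3×0.6)/(9.3×11.8)P₀ = 0.02898P₀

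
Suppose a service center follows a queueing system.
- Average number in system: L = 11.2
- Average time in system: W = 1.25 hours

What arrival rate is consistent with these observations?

Little's Law: L = λW, so λ = L/W
λ = 11.2/1.25 = 8.9600 customers/hour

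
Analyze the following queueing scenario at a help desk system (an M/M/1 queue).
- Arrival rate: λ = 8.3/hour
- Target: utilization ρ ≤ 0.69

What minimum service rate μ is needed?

ρ = λ/μ, so μ = λ/ρ
μ ≥ 8.3/0.69 = 12.0290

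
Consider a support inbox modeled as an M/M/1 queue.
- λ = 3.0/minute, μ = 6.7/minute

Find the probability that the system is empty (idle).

ρ = λ/μ = 3.0/6.7 = 0.4478
P(0) = 1 - ρ = 1 - 0.4478 = 0.5522
The server is idle 55.22% of the time.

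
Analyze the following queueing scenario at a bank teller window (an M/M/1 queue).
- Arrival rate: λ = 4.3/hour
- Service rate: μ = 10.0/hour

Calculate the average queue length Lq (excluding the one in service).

ρ = λ/μ = 4.3/10.0 = 0.4300
For M/M/1: Lq = λ²/(μ(μ-λ))
Lq = 18.49/(10.0 × 5.70)
Lq = 0.3244 transactions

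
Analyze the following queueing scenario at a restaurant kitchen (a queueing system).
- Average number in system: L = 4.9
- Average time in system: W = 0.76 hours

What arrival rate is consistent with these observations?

Little's Law: L = λW, so λ = L/W
λ = 4.9/0.76 = 6.4474 orders/hour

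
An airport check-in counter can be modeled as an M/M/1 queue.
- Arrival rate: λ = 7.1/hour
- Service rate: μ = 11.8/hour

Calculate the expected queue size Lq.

ρ = λ/μ = 7.1/11.8 = 0.6017
For M/M/1: Lq = λ²/(μ(μ-λ))
Lq = 50.41/(11.8 × 4.70)
Lq = 0.9089 passengers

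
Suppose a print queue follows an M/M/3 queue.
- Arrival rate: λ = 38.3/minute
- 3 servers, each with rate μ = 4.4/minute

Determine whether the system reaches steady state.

Stability requires ρ = λ/(cμ) < 1
ρ = 38.3/(3 × 4.4) = 38.3/13.20 = 2.9015
Since 2.9015 ≥ 1, the system is UNSTABLE.
Need c > λ/μ = 38.3/4.4 = 8.70.
Minimum servers needed: c = 9.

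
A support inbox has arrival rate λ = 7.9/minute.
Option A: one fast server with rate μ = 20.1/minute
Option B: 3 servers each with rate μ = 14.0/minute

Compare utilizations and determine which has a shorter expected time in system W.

Option A: single server μ = 20.1 (M/M/1)
  ρ_A = 7.9/20.1 = 0.3930
  W_A = 1/(μ-λ) = 1/(20.1-7.9) = 1/12.20 = 0.08197

Option B: 3 servers μ = 14.0 (M/M/3)
  ρ_B = λ/(cμ) = 7.9/(3×14.0) = 0.1881
  Offered load a = λ/μ = cρ = 7.9/14.0 = 0.5643
  P₀ = [ Σₙ₌₀^2 aⁿ/n! + a^3/(3!(1-ρ)) ]⁻¹
  Σ = a^0/0! + a^1/1! + a^2/2! = 1.0000 + 0.5643 + 0.1592 = 1.7235
  a^3/(3!(1-ρ)) = 0.17968/(6 × 0.81190) = 0.03688
  P₀ = 1/(1.7235 + 0.03688) = 0.5681
  Lq = P₀·a^3·ρ / (3!(1-ρ)²) = 0.56806 × 0.17968 × 0.18810 / (6 × 0.65919) = 0.004854
  Wq_B = Lq/λ = 0.004854/7.9 = 0.0006144
  W_B = Wq_B + 1/μ = 0.0006144 + 0.07143 = 0.07204

Since W_B = 0.07204 < W_A = 0.08197, Option B (multiple servers) has the shorter time in system.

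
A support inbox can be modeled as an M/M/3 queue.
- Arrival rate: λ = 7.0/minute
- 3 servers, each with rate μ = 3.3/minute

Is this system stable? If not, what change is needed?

Stability requires ρ = λ/(cμ) < 1
ρ = 7.0/(3 × 3.3) = 7.0/9.90 = 0.7071
Since 0.7071 < 1, the system is STABLE.
The servers are busy 70.71% of the time.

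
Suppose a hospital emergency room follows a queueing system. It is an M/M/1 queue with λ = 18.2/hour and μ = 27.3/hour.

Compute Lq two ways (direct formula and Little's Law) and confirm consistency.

Method 1 (direct): Lq = λ²/(μ(μ-λ)) = 331.24/(27.3 × 9.10) = 1.3333

Method 2 (Little's Law):
W = 1/(μ-λ) = 1/9.10 = 0.10989
Wq = W - 1/μ = 0.10989 - 0.036630 = 0.07326
Lq = λWq = 18.2 × 0.07326 = 1.3333 ✔ (matches Method 1)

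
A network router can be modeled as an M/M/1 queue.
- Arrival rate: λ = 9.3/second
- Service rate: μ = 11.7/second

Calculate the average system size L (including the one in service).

ρ = λ/μ = 9.3/11.7 = 0.7949
For M/M/1: L = λ/(μ-λ)
L = 9.3/(11.7-9.3) = 9.3/2.40
L = 3.8750 packets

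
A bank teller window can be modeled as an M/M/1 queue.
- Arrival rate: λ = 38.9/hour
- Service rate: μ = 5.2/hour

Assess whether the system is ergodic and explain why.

Stability requires ρ = λ/(cμ) < 1
ρ = 38.9/(1 × 5.2) = 38.9/5.20 = 7.4808
Since 7.4808 ≥ 1, the system is UNSTABLE.
Queue grows without bound. Need μ > λ = 38.9.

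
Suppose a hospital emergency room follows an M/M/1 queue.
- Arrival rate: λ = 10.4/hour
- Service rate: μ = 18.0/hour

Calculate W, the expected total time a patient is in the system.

First, compute utilization: ρ = λ/μ = 10.4/18.0 = 0.5778
For M/M/1: W = 1/(μ-λ)
W = 1/(18.0-10.4) = 1/7.60
W = 0.1316 hours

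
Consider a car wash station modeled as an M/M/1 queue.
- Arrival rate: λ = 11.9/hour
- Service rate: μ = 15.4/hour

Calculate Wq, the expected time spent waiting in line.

First, compute utilization: ρ = λ/μ = 11.9/15.4 = 0.7727
For M/M/1: Wq = λ/(μ(μ-λ))
Wq = 11.9/(15.4 × (15.4-11.9))
Wq = 11.9/(15.4 × 3.50)
Wq = 0.2208 hours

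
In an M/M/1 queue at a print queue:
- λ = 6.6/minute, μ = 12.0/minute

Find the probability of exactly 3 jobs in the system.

ρ = λ/μ = 6.6/12.0 = 0.5500
P(n) = (1-ρ)ρⁿ
P(3) = (1-0.5500) × 0.5500^3
P(3) = 0.45000 × 0.16638
P(3) = 0.07487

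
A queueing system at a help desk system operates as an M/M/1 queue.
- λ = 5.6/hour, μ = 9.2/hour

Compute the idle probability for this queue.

ρ = λ/μ = 5.6/9.2 = 0.6087
P(0) = 1 - ρ = 1 - 0.6087 = 0.3913
The server is idle 39.13% of the time.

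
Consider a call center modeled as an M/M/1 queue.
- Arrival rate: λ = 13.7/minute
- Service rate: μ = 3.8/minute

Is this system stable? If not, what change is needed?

Stability requires ρ = λ/(cμ) < 1
ρ = 13.7/(1 × 3.8) = 13.7/3.80 = 3.6053
Since 3.6053 ≥ 1, the system is UNSTABLE.
Queue grows without bound. Need μ > λ = 13.7.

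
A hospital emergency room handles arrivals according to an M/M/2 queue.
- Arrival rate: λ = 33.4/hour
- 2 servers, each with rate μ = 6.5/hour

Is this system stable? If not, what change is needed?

Stability requires ρ = λ/(cμ) < 1
ρ = 33.4/(2 × 6.5) = 33.4/13.00 = 2.5692
Since 2.5692 ≥ 1, the system is UNSTABLE.
Need c > λ/μ = 33.4/6.5 = 5.14.
Minimum servers needed: c = 6.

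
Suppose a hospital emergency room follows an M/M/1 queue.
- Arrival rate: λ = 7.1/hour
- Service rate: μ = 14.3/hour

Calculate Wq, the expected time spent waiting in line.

First, compute utilization: ρ = λ/μ = 7.1/14.3 = 0.4965
For M/M/1: Wq = λ/(μ(μ-λ))
Wq = 7.1/(14.3 × (14.3-7.1))
Wq = 7.1/(14.3 × 7.20)
Wq = 0.06896 hours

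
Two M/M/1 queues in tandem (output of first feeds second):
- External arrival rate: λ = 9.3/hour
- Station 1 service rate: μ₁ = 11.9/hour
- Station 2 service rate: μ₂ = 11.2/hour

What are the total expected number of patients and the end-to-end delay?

By Jackson's theorem, each station behaves as independent M/M/1.
Station 1: ρ₁ = 9.3/11.9 = 0.7815, L₁ = ρ₁/(1-ρ₁) = λ/(μ₁-λ) = 9.3/2.60 = 3.57692
Station 2: ρ₂ = 9.3/11.2 = 0.8304, L₂ = ρ₂/(1-ρ₂) = λ/(μ₂-λ) = 9.3/1.90 = 4.89474
Total: L = L₁ + L₂ = 3.57692 + 4.89474 = 8.4717
W = L/λ = 8.4717/9.3 = 0.9109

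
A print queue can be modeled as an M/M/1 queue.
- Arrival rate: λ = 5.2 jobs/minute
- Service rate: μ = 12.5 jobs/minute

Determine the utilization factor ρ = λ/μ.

Server utilization: ρ = λ/μ
ρ = 5.2/12.5 = 0.4160
The server is busy 41.60% of the time.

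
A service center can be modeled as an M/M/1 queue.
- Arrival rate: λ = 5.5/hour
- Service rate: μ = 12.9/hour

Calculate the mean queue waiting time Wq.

First, compute utilization: ρ = λ/μ = 5.5/12.9 = 0.4264
For M/M/1: Wq = λ/(μ(μ-λ))
Wq = 5.5/(12.9 × (12.9-5.5))
Wq = 5.5/(12.9 × 7.40)
Wq = 0.05762 hours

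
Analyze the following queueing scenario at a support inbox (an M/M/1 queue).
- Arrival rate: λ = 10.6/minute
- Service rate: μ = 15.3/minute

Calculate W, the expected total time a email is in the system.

First, compute utilization: ρ = λ/μ = 10.6/15.3 = 0.6928
For M/M/1: W = 1/(μ-λ)
W = 1/(15.3-10.6) = 1/4.70
W = 0.2128 minutes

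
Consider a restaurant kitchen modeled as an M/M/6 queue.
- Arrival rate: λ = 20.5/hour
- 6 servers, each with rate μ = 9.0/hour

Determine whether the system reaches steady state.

Stability requires ρ = λ/(cμ) < 1
ρ = 20.5/(6 × 9.0) = 20.5/54.00 = 0.3796
Since 0.3796 < 1, the system is STABLE.
The servers are busy 37.96% of the time.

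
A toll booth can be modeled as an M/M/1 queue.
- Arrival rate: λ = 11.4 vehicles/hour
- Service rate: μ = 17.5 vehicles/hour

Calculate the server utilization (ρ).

Server utilization: ρ = λ/μ
ρ = 11.4/17.5 = 0.6514
The server is busy 65.14% of the time.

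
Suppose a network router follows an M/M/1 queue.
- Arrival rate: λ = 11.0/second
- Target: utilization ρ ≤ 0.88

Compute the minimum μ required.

ρ = λ/μ, so μ = λ/ρ
μ ≥ 11.0/0.88 = 12.5000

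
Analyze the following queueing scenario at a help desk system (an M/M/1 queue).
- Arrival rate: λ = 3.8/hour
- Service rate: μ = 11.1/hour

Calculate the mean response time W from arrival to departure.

First, compute utilization: ρ = λ/μ = 3.8/11.1 = 0.3423
For M/M/1: W = 1/(μ-λ)
W = 1/(11.1-3.8) = 1/7.30
W = 0.1370 hours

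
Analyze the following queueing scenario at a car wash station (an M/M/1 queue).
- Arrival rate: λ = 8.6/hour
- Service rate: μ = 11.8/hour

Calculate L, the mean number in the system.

ρ = λ/μ = 8.6/11.8 = 0.7288
For M/M/1: L = λ/(μ-λ)
L = 8.6/(11.8-8.6) = 8.6/3.20
L = 2.6875 cars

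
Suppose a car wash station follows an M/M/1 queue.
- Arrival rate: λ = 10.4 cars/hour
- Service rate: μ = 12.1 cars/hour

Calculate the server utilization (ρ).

Server utilization: ρ = λ/μ
ρ = 10.4/12.1 = 0.8595
The server is busy 85.95% of the time.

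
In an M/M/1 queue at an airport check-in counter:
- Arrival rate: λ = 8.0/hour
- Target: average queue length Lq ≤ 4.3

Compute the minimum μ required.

For M/M/1: Lq = λ²/(μ(μ-λ))
Need Lq ≤ 4.3, i.e. μ(μ-λ) ≥ λ²/4.3
μ² - 8.0μ - 64.00/4.3 ≥ 0  →  μ² - 8.0μ - 14.88372 ≥ 0
Quadratic formula (positive root): μ = [λ + √(λ² + 4×14.88372)]/2
Discriminant: 64.00 + 4×14.88372 = 123.5349, √123.5349 = 11.1146
μ ≥ (8.0 + 11.1146)/2 = 9.5573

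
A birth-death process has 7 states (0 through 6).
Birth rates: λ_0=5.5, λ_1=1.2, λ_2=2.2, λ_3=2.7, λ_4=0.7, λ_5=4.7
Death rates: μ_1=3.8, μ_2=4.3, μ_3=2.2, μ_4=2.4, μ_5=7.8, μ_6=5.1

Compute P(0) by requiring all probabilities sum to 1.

Ratios P(n)/P(0) = (λ₀···λₙ₋₁)/(μ₁···μₙ):
P(1)/P(0) = (5.5)/(3.8) = 1.4474
P(2)/P(0) = (5.5×1.2)/(3.8×4.3) = 0.4039
P(3)/P(0) = (5.5×1.2×2.2)/(3.8×4.3×2.2) = 0.4039
P(4)/P(0) = (5.5×1.2×2.2×2.7)/(3.8×4.3×2.2×2.4) = 0.4544
P(5)/P(0) = (5.5×1.2×2.2×2.7×0.7)/(3.8×4.3×2.2×2.4×7.8) = 0.04078
P(6)/P(0) = (5.5×1.2×2.2×2.7×0.7×4.7)/(3.8×4.3×2.2×2.4×7.8×5.1) = 0.03758

Normalization: ∑ P(n) = 1
P(0) × (1.0000 + 1.4474 + 0.4039 + 0.4039 + 0.4544 + 0.04078 + 0.03758) = 1
P(0) × 3.7880 = 1
P(0) = 1/3.7880 = 0.2640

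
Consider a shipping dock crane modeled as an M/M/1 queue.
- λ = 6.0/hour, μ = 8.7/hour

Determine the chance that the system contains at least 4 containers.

ρ = λ/μ = 6.0/8.7 = 0.68966
P(N ≥ n) = ρⁿ
P(N ≥ 4) = 0.68966^4
P(N ≥ 4) = 0.2262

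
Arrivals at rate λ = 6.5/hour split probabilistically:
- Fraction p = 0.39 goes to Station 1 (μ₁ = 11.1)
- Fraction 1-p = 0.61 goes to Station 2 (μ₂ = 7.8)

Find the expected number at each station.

Effective rates: λ₁ = 6.5×0.39 = 2.535, λ₂ = 6.5×0.61 = 3.965
Station 1: ρ₁ = 2.535/11.1 = 0.2284, L₁ = ρ₁/(1-ρ₁) = 0.2284/(1-0.2284) = 0.2960
Station 2: ρ₂ = 3.965/7.8 = 0.50833, L₂ = ρ₂/(1-ρ₂) = 0.50833/(1-0.50833) = 1.0339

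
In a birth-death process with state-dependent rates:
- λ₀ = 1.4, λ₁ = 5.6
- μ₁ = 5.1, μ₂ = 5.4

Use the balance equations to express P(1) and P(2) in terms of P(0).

Balance equations:
State 0: λ₀P₀ = μ₁P₁ → P₁ = (λ₀/μ₁)P₀ = (1.4/5.1)P₀ = 0.2745P₀
State 1: P₂ = (λ₀λ₁)/(μ₁μ₂)P₀ = (1.4×5.6)/(5.1×5.4)P₀ = 0.2847P₀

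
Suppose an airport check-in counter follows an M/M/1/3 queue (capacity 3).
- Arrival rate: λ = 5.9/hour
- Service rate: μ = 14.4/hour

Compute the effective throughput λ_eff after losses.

ρ = λ/μ = 5.9/14.4 = 0.40972
P₀ = (1-ρ)/(1-ρ^(K+1)) = (1-0.40972)/(1-0.40972^4) = 0.5903/0.9718 = 0.6074
P_K = P₀×ρ^K = 0.6074 × 0.40972^3 = 0.6074 × 0.06878 = 0.04178
λ_eff = λ(1-P_K) = 5.9 × (1 - 0.04178) = 5.9 × 0.95822 = 5.6535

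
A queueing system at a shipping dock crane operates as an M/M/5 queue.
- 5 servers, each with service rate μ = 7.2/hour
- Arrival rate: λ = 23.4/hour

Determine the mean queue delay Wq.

Traffic intensity: ρ = λ/(cμ) = 23.4/(5×7.2) = 0.6500
Since ρ = 0.6500 < 1, system is stable.
Offered load a = λ/μ = cρ = 23.4/7.2 = 3.2500
P₀ = [ Σₙ₌₀^4 aⁿ/n! + a^5/(5!(1-ρ)) ]⁻¹
Σ = a^0/0! + a^1/1! + a^2/2! + a^3/3! + a^4/4! = 1.0000 + 3.2500 + 5.2812 + 5.7214 + 4.6486 = 19.9012
a^5/(5!(1-ρ)) = 362.5908/(120 × 0.3500) = 8.6331
P₀ = 1/(19.9012 + 8.6331) = 0.03505
Lq = P₀·a^5·ρ / (5!(1-ρ)²) = 0.035046 × 362.5908 × 0.65000 / (120 × 0.12250) = 0.5619
Wq = Lq/λ = 0.5619/23.4 = 0.02401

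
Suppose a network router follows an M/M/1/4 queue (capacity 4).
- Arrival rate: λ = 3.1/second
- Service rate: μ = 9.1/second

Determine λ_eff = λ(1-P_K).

ρ = λ/μ = 3.1/9.1 = 0.340659
P₀ = (1-ρ)/(1-ρ^(K+1)) = (1-0.340659)/(1-0.340659^5) = 0.65934/0.99541 = 0.6624
P_K = P₀×ρ^K = 0.66238 × 0.340659^4 = 0.66238 × 0.013467 = 0.008920
λ_eff = λ(1-P_K) = 3.1 × (1 - 0.008920) = 3.1 × 0.99108 = 3.0723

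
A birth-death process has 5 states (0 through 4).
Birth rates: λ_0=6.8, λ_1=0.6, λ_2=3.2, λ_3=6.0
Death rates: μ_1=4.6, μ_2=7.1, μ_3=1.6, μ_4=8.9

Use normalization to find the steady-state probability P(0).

Ratios P(n)/P(0) = (λ₀···λₙ₋₁)/(μ₁···μₙ):
P(1)/P(0) = (6.8)/(4.6) = 1.4783
P(2)/P(0) = (6.8×0.6)/(4.6×7.1) = 0.12492
P(3)/P(0) = (6.8×0.6×3.2)/(4.6×7.1×1.6) = 0.24985
P(4)/P(0) = (6.8×0.6×3.2×6.0)/(4.6×7.1×1.6×8.9) = 0.16844

Normalization: ∑ P(n) = 1
P(0) × (1.0000 + 1.4783 + 0.12492 + 0.24985 + 0.16844) = 1
P(0) × 3.0215 = 1
P(0) = 1/3.0215 = 0.3310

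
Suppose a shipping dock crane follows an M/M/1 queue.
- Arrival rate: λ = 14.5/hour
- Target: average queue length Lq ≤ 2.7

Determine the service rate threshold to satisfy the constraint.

For M/M/1: Lq = λ²/(μ(μ-λ))
Need Lq ≤ 2.7, i.e. μ(μ-λ) ≥ λ²/2.7
μ² - 14.5μ - 210.25/2.7 ≥ 0  →  μ² - 14.5μ - 77.87037 ≥ 0
Quadratic formula (positive root): μ = [λ + √(λ² + 4×77.87037)]/2
Discriminant: 210.25 + 4×77.87037 = 521.7315, √521.7315 = 22.8414
μ ≥ (14.5 + 22.8414)/2 = 18.6707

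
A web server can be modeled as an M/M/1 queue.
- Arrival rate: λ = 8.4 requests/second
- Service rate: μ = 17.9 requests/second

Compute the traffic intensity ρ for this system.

Server utilization: ρ = λ/μ
ρ = 8.4/17.9 = 0.4693
The server is busy 46.93% of the time.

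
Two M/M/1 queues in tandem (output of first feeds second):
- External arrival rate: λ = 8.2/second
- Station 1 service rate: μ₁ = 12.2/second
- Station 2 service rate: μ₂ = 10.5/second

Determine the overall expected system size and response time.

By Jackson's theorem, each station behaves as independent M/M/1.
Station 1: ρ₁ = 8.2/12.2 = 0.6721, L₁ = ρ₁/(1-ρ₁) = λ/(μ₁-λ) = 8.2/4.00 = 2.0500
Station 2: ρ₂ = 8.2/10.5 = 0.7810, L₂ = ρ₂/(1-ρ₂) = λ/(μ₂-λ) = 8.2/2.30 = 3.5652
Total: L = L₁ + L₂ = 2.0500 + 3.5652 = 5.6152
W = L/λ = 5.6152/8.2 = 0.6848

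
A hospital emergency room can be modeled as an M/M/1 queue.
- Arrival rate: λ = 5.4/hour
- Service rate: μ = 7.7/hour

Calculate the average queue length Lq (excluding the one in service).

ρ = λ/μ = 5.4/7.7 = 0.7013
For M/M/1: Lq = λ²/(μ(μ-λ))
Lq = 29.16/(7.7 × 2.30)
Lq = 1.6465 patients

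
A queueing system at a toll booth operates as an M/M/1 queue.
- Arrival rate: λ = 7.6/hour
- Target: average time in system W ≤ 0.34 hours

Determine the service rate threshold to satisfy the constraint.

For M/M/1: W = 1/(μ-λ)
Need W ≤ 0.34, so 1/(μ-λ) ≤ 0.34
μ - λ ≥ 1/0.34 = 2.9412
μ ≥ 7.6 + 2.9412 = 10.5412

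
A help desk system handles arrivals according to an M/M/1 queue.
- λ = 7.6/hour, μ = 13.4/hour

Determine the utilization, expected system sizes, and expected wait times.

Step 1: ρ = λ/μ = 7.6/13.4 = 0.5672
Step 2: L = λ/(μ-λ) = 7.6/5.80 = 1.3103
Step 3: Lq = λ²/(μ(μ-λ)) = 57.76/(13.4×5.80) = 0.7432
Step 4: W = 1/(μ-λ) = 1/5.80 = 0.17241
Step 5: Wq = λ/(μ(μ-λ)) = 7.6/(13.4×5.80) = 0.09779
Step 6: P(0) = 1-ρ = 0.4328
Verify: L = λW = 7.6×0.17241 = 1.3103 ✔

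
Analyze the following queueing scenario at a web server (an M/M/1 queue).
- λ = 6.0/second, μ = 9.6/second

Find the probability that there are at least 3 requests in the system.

ρ = λ/μ = 6.0/9.6 = 0.6250
P(N ≥ n) = ρⁿ
P(N ≥ 3) = 0.6250^3
P(N ≥ 3) = 0.2441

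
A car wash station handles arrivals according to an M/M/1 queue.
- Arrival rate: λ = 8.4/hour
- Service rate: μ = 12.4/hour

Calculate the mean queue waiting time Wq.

First, compute utilization: ρ = λ/μ = 8.4/12.4 = 0.6774
For M/M/1: Wq = λ/(μ(μ-λ))
Wq = 8.4/(12.4 × (12.4-8.4))
Wq = 8.4/(12.4 × 4.00)
Wq = 0.1694 hours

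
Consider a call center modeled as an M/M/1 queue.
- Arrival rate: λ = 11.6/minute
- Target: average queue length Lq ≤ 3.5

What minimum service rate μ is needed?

For M/M/1: Lq = λ²/(μ(μ-λ))
Need Lq ≤ 3.5, i.e. μ(μ-λ) ≥ λ²/3.5
μ² - 11.6μ - 134.56/3.5 ≥ 0  →  μ² - 11.6μ - 38.445714 ≥ 0
Quadratic formula (positive root): μ = [λ + √(λ² + 4×38.445714)]/2
Discriminant: 134.56 + 4×38.445714 = 288.3429, √288.3429 = 16.98066
μ ≥ (11.6 + 16.98066)/2 = 14.2903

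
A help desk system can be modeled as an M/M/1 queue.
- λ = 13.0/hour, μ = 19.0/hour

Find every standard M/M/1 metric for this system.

Step 1: ρ = λ/μ = 13.0/19.0 = 0.6842
Step 2: L = λ/(μ-λ) = 13.0/6.00 = 2.1667
Step 3: Lq = λ²/(μ(μ-λ)) = 169.00/(19.0×6.00) = 1.4825
Step 4: W = 1/(μ-λ) = 1/6.00 = 0.16667
Step 5: Wq = λ/(μ(μ-λ)) = 13.0/(19.0×6.00) = 0.1140
Step 6: P(0) = 1-ρ = 0.3158
Verify: L = λW = 13.0×0.16667 = 2.1667 ✔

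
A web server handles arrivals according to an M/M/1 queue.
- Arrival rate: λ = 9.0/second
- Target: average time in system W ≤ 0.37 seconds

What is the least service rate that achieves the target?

For M/M/1: W = 1/(μ-λ)
Need W ≤ 0.37, so 1/(μ-λ) ≤ 0.37
μ - λ ≥ 1/0.37 = 2.7027
μ ≥ 9.0 + 2.7027 = 11.7027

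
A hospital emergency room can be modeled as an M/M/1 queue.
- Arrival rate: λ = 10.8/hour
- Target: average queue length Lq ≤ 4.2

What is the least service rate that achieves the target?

For M/M/1: Lq = λ²/(μ(μ-λ))
Need Lq ≤ 4.2, i.e. μ(μ-λ) ≥ λ²/4.2
μ² - 10.8μ - 116.64/4.2 ≥ 0  →  μ² - 10.8μ - 27.77143 ≥ 0
Quadratic formula (positive root): μ = [λ + √(λ² + 4×27.77143)]/2
Discriminant: 116.64 + 4×27.77143 = 227.7257, √227.7257 = 15.0906
μ ≥ (10.8 + 15.0906)/2 = 12.9453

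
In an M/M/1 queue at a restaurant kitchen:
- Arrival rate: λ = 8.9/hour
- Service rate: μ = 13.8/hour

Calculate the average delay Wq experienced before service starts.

First, compute utilization: ρ = λ/μ = 8.9/13.8 = 0.6449
For M/M/1: Wq = λ/(μ(μ-λ))
Wq = 8.9/(13.8 × (13.8-8.9))
Wq = 8.9/(13.8 × 4.90)
Wq = 0.1316 hours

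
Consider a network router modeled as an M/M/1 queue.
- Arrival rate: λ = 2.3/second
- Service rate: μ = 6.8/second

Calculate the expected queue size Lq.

ρ = λ/μ = 2.3/6.8 = 0.3382
For M/M/1: Lq = λ²/(μ(μ-λ))
Lq = 5.29/(6.8 × 4.50)
Lq = 0.1729 packets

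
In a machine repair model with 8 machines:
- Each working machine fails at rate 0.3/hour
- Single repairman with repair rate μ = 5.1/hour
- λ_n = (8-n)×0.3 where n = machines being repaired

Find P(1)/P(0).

P(1)/P(0) = ∏_{i=0}^{1-1} λ_i/μ_{i+1}
= (8-0)×0.3/5.1
= 0.4706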